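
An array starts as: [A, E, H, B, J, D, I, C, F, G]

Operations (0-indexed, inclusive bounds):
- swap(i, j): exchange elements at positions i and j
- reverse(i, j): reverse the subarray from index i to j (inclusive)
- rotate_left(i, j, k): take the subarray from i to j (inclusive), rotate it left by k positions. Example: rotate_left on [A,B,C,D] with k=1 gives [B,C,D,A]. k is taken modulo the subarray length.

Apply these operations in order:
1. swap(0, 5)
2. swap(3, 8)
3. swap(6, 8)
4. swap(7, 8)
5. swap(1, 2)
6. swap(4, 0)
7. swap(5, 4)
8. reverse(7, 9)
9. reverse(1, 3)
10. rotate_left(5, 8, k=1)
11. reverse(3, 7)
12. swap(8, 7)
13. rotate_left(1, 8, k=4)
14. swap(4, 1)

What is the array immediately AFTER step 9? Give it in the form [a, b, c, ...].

Answer: [J, F, E, H, A, D, B, G, C, I]

Derivation:
After 1 (swap(0, 5)): [D, E, H, B, J, A, I, C, F, G]
After 2 (swap(3, 8)): [D, E, H, F, J, A, I, C, B, G]
After 3 (swap(6, 8)): [D, E, H, F, J, A, B, C, I, G]
After 4 (swap(7, 8)): [D, E, H, F, J, A, B, I, C, G]
After 5 (swap(1, 2)): [D, H, E, F, J, A, B, I, C, G]
After 6 (swap(4, 0)): [J, H, E, F, D, A, B, I, C, G]
After 7 (swap(5, 4)): [J, H, E, F, A, D, B, I, C, G]
After 8 (reverse(7, 9)): [J, H, E, F, A, D, B, G, C, I]
After 9 (reverse(1, 3)): [J, F, E, H, A, D, B, G, C, I]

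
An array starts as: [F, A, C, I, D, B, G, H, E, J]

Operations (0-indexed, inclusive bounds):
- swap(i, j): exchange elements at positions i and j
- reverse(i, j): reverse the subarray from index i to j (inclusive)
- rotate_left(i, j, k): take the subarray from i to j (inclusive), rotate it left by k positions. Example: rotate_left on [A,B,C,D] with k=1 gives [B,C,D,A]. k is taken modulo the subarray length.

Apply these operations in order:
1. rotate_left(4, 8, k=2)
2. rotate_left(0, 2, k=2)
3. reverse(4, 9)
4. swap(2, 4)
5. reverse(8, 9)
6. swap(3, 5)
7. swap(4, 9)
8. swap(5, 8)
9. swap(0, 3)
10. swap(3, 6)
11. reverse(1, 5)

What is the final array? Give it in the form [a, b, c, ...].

Answer: [B, G, H, D, J, F, C, E, I, A]

Derivation:
After 1 (rotate_left(4, 8, k=2)): [F, A, C, I, G, H, E, D, B, J]
After 2 (rotate_left(0, 2, k=2)): [C, F, A, I, G, H, E, D, B, J]
After 3 (reverse(4, 9)): [C, F, A, I, J, B, D, E, H, G]
After 4 (swap(2, 4)): [C, F, J, I, A, B, D, E, H, G]
After 5 (reverse(8, 9)): [C, F, J, I, A, B, D, E, G, H]
After 6 (swap(3, 5)): [C, F, J, B, A, I, D, E, G, H]
After 7 (swap(4, 9)): [C, F, J, B, H, I, D, E, G, A]
After 8 (swap(5, 8)): [C, F, J, B, H, G, D, E, I, A]
After 9 (swap(0, 3)): [B, F, J, C, H, G, D, E, I, A]
After 10 (swap(3, 6)): [B, F, J, D, H, G, C, E, I, A]
After 11 (reverse(1, 5)): [B, G, H, D, J, F, C, E, I, A]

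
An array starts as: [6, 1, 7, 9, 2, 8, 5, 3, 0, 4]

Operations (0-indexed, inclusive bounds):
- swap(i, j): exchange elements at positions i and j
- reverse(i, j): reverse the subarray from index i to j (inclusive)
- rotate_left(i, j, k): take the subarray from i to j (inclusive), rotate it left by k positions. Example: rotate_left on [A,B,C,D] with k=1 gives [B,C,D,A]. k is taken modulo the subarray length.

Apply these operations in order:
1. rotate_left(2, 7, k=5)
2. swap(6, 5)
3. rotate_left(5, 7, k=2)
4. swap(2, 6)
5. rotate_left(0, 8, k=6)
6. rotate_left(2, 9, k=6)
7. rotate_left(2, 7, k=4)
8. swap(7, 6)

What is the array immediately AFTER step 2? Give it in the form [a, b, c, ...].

After 1 (rotate_left(2, 7, k=5)): [6, 1, 3, 7, 9, 2, 8, 5, 0, 4]
After 2 (swap(6, 5)): [6, 1, 3, 7, 9, 8, 2, 5, 0, 4]

Answer: [6, 1, 3, 7, 9, 8, 2, 5, 0, 4]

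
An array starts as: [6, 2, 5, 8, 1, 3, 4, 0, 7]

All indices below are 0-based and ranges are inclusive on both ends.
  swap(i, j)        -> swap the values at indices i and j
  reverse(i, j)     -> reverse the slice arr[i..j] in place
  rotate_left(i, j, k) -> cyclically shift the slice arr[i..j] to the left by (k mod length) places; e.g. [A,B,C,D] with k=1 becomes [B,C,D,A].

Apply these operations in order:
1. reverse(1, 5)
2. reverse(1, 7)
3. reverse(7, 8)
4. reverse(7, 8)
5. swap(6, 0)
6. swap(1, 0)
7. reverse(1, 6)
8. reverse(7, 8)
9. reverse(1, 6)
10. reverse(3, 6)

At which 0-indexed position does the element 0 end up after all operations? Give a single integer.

After 1 (reverse(1, 5)): [6, 3, 1, 8, 5, 2, 4, 0, 7]
After 2 (reverse(1, 7)): [6, 0, 4, 2, 5, 8, 1, 3, 7]
After 3 (reverse(7, 8)): [6, 0, 4, 2, 5, 8, 1, 7, 3]
After 4 (reverse(7, 8)): [6, 0, 4, 2, 5, 8, 1, 3, 7]
After 5 (swap(6, 0)): [1, 0, 4, 2, 5, 8, 6, 3, 7]
After 6 (swap(1, 0)): [0, 1, 4, 2, 5, 8, 6, 3, 7]
After 7 (reverse(1, 6)): [0, 6, 8, 5, 2, 4, 1, 3, 7]
After 8 (reverse(7, 8)): [0, 6, 8, 5, 2, 4, 1, 7, 3]
After 9 (reverse(1, 6)): [0, 1, 4, 2, 5, 8, 6, 7, 3]
After 10 (reverse(3, 6)): [0, 1, 4, 6, 8, 5, 2, 7, 3]

Answer: 0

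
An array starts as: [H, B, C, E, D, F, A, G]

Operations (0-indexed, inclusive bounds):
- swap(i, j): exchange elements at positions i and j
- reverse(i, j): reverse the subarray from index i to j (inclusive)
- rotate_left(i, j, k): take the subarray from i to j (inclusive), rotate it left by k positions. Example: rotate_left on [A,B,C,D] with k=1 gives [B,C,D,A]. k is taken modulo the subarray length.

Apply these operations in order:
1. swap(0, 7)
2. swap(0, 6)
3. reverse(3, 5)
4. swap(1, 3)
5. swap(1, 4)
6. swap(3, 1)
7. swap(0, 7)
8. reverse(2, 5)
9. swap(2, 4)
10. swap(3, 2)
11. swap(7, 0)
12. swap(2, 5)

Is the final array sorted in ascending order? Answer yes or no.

After 1 (swap(0, 7)): [G, B, C, E, D, F, A, H]
After 2 (swap(0, 6)): [A, B, C, E, D, F, G, H]
After 3 (reverse(3, 5)): [A, B, C, F, D, E, G, H]
After 4 (swap(1, 3)): [A, F, C, B, D, E, G, H]
After 5 (swap(1, 4)): [A, D, C, B, F, E, G, H]
After 6 (swap(3, 1)): [A, B, C, D, F, E, G, H]
After 7 (swap(0, 7)): [H, B, C, D, F, E, G, A]
After 8 (reverse(2, 5)): [H, B, E, F, D, C, G, A]
After 9 (swap(2, 4)): [H, B, D, F, E, C, G, A]
After 10 (swap(3, 2)): [H, B, F, D, E, C, G, A]
After 11 (swap(7, 0)): [A, B, F, D, E, C, G, H]
After 12 (swap(2, 5)): [A, B, C, D, E, F, G, H]

Answer: yes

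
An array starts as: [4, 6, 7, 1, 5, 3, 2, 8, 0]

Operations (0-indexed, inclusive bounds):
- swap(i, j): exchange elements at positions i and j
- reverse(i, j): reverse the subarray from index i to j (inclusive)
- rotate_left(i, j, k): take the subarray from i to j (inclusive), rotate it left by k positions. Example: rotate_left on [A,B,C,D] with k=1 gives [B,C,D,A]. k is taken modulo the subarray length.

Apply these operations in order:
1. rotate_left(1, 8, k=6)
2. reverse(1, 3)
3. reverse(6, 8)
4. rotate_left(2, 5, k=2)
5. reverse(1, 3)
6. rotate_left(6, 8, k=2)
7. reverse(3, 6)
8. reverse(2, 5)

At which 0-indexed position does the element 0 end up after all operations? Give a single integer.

Answer: 2

Derivation:
After 1 (rotate_left(1, 8, k=6)): [4, 8, 0, 6, 7, 1, 5, 3, 2]
After 2 (reverse(1, 3)): [4, 6, 0, 8, 7, 1, 5, 3, 2]
After 3 (reverse(6, 8)): [4, 6, 0, 8, 7, 1, 2, 3, 5]
After 4 (rotate_left(2, 5, k=2)): [4, 6, 7, 1, 0, 8, 2, 3, 5]
After 5 (reverse(1, 3)): [4, 1, 7, 6, 0, 8, 2, 3, 5]
After 6 (rotate_left(6, 8, k=2)): [4, 1, 7, 6, 0, 8, 5, 2, 3]
After 7 (reverse(3, 6)): [4, 1, 7, 5, 8, 0, 6, 2, 3]
After 8 (reverse(2, 5)): [4, 1, 0, 8, 5, 7, 6, 2, 3]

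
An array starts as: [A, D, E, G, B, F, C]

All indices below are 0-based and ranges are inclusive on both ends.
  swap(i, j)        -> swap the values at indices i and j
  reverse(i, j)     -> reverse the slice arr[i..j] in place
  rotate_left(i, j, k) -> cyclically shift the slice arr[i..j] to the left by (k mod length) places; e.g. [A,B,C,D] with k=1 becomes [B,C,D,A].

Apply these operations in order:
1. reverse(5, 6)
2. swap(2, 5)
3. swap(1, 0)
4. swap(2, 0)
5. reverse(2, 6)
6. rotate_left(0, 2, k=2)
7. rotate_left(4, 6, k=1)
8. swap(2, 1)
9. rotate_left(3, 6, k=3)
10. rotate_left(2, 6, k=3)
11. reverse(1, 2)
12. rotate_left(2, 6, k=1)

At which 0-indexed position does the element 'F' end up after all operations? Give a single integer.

After 1 (reverse(5, 6)): [A, D, E, G, B, C, F]
After 2 (swap(2, 5)): [A, D, C, G, B, E, F]
After 3 (swap(1, 0)): [D, A, C, G, B, E, F]
After 4 (swap(2, 0)): [C, A, D, G, B, E, F]
After 5 (reverse(2, 6)): [C, A, F, E, B, G, D]
After 6 (rotate_left(0, 2, k=2)): [F, C, A, E, B, G, D]
After 7 (rotate_left(4, 6, k=1)): [F, C, A, E, G, D, B]
After 8 (swap(2, 1)): [F, A, C, E, G, D, B]
After 9 (rotate_left(3, 6, k=3)): [F, A, C, B, E, G, D]
After 10 (rotate_left(2, 6, k=3)): [F, A, G, D, C, B, E]
After 11 (reverse(1, 2)): [F, G, A, D, C, B, E]
After 12 (rotate_left(2, 6, k=1)): [F, G, D, C, B, E, A]

Answer: 0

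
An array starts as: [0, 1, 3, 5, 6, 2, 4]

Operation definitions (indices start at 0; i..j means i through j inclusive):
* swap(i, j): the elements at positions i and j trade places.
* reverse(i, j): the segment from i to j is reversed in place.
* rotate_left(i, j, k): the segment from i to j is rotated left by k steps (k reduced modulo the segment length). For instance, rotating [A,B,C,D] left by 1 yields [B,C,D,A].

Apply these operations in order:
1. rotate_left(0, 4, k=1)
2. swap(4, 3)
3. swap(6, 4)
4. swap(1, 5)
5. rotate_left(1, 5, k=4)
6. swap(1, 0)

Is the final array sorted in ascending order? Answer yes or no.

After 1 (rotate_left(0, 4, k=1)): [1, 3, 5, 6, 0, 2, 4]
After 2 (swap(4, 3)): [1, 3, 5, 0, 6, 2, 4]
After 3 (swap(6, 4)): [1, 3, 5, 0, 4, 2, 6]
After 4 (swap(1, 5)): [1, 2, 5, 0, 4, 3, 6]
After 5 (rotate_left(1, 5, k=4)): [1, 3, 2, 5, 0, 4, 6]
After 6 (swap(1, 0)): [3, 1, 2, 5, 0, 4, 6]

Answer: no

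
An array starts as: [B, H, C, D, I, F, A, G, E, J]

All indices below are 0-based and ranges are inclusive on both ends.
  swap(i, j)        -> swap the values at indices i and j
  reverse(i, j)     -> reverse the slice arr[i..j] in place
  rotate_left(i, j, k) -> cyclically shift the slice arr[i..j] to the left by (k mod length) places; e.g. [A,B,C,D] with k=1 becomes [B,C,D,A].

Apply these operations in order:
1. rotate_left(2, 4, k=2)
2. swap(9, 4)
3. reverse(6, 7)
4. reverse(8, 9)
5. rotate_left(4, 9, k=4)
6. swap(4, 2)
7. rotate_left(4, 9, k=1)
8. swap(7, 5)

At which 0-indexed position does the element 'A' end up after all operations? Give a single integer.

After 1 (rotate_left(2, 4, k=2)): [B, H, I, C, D, F, A, G, E, J]
After 2 (swap(9, 4)): [B, H, I, C, J, F, A, G, E, D]
After 3 (reverse(6, 7)): [B, H, I, C, J, F, G, A, E, D]
After 4 (reverse(8, 9)): [B, H, I, C, J, F, G, A, D, E]
After 5 (rotate_left(4, 9, k=4)): [B, H, I, C, D, E, J, F, G, A]
After 6 (swap(4, 2)): [B, H, D, C, I, E, J, F, G, A]
After 7 (rotate_left(4, 9, k=1)): [B, H, D, C, E, J, F, G, A, I]
After 8 (swap(7, 5)): [B, H, D, C, E, G, F, J, A, I]

Answer: 8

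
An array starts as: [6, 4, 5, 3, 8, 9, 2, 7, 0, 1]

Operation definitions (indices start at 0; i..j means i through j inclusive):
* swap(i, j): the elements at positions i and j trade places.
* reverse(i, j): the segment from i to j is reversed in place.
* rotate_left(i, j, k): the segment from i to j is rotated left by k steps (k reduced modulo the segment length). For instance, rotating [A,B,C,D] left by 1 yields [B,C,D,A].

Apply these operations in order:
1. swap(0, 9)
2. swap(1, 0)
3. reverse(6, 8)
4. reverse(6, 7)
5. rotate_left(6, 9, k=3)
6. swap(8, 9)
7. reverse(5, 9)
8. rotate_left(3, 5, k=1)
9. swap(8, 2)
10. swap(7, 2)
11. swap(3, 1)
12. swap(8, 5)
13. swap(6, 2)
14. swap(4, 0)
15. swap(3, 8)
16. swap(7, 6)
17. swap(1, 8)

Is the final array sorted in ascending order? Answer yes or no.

Answer: yes

Derivation:
After 1 (swap(0, 9)): [1, 4, 5, 3, 8, 9, 2, 7, 0, 6]
After 2 (swap(1, 0)): [4, 1, 5, 3, 8, 9, 2, 7, 0, 6]
After 3 (reverse(6, 8)): [4, 1, 5, 3, 8, 9, 0, 7, 2, 6]
After 4 (reverse(6, 7)): [4, 1, 5, 3, 8, 9, 7, 0, 2, 6]
After 5 (rotate_left(6, 9, k=3)): [4, 1, 5, 3, 8, 9, 6, 7, 0, 2]
After 6 (swap(8, 9)): [4, 1, 5, 3, 8, 9, 6, 7, 2, 0]
After 7 (reverse(5, 9)): [4, 1, 5, 3, 8, 0, 2, 7, 6, 9]
After 8 (rotate_left(3, 5, k=1)): [4, 1, 5, 8, 0, 3, 2, 7, 6, 9]
After 9 (swap(8, 2)): [4, 1, 6, 8, 0, 3, 2, 7, 5, 9]
After 10 (swap(7, 2)): [4, 1, 7, 8, 0, 3, 2, 6, 5, 9]
After 11 (swap(3, 1)): [4, 8, 7, 1, 0, 3, 2, 6, 5, 9]
After 12 (swap(8, 5)): [4, 8, 7, 1, 0, 5, 2, 6, 3, 9]
After 13 (swap(6, 2)): [4, 8, 2, 1, 0, 5, 7, 6, 3, 9]
After 14 (swap(4, 0)): [0, 8, 2, 1, 4, 5, 7, 6, 3, 9]
After 15 (swap(3, 8)): [0, 8, 2, 3, 4, 5, 7, 6, 1, 9]
After 16 (swap(7, 6)): [0, 8, 2, 3, 4, 5, 6, 7, 1, 9]
After 17 (swap(1, 8)): [0, 1, 2, 3, 4, 5, 6, 7, 8, 9]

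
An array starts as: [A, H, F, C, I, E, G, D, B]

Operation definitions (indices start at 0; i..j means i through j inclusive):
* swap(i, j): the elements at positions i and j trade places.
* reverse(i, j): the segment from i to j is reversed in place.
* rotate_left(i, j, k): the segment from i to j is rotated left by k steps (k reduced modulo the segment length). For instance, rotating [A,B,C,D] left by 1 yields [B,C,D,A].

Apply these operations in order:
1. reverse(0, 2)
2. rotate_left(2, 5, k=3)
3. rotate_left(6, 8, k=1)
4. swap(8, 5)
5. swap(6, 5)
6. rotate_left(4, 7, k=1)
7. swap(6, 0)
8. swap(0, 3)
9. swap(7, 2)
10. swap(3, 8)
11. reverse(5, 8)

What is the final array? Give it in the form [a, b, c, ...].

Answer: [A, H, C, I, D, B, E, F, G]

Derivation:
After 1 (reverse(0, 2)): [F, H, A, C, I, E, G, D, B]
After 2 (rotate_left(2, 5, k=3)): [F, H, E, A, C, I, G, D, B]
After 3 (rotate_left(6, 8, k=1)): [F, H, E, A, C, I, D, B, G]
After 4 (swap(8, 5)): [F, H, E, A, C, G, D, B, I]
After 5 (swap(6, 5)): [F, H, E, A, C, D, G, B, I]
After 6 (rotate_left(4, 7, k=1)): [F, H, E, A, D, G, B, C, I]
After 7 (swap(6, 0)): [B, H, E, A, D, G, F, C, I]
After 8 (swap(0, 3)): [A, H, E, B, D, G, F, C, I]
After 9 (swap(7, 2)): [A, H, C, B, D, G, F, E, I]
After 10 (swap(3, 8)): [A, H, C, I, D, G, F, E, B]
After 11 (reverse(5, 8)): [A, H, C, I, D, B, E, F, G]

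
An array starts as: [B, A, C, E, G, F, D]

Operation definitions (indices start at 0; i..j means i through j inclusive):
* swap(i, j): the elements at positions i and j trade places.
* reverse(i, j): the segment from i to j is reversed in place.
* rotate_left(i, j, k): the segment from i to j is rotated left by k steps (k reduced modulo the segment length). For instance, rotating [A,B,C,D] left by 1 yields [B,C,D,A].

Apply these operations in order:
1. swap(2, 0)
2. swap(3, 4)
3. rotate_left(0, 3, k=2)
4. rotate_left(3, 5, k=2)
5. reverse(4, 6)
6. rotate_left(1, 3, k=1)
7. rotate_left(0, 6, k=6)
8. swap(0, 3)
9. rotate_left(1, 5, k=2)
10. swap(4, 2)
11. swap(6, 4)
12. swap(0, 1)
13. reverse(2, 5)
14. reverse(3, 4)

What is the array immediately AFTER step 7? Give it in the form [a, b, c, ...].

After 1 (swap(2, 0)): [C, A, B, E, G, F, D]
After 2 (swap(3, 4)): [C, A, B, G, E, F, D]
After 3 (rotate_left(0, 3, k=2)): [B, G, C, A, E, F, D]
After 4 (rotate_left(3, 5, k=2)): [B, G, C, F, A, E, D]
After 5 (reverse(4, 6)): [B, G, C, F, D, E, A]
After 6 (rotate_left(1, 3, k=1)): [B, C, F, G, D, E, A]
After 7 (rotate_left(0, 6, k=6)): [A, B, C, F, G, D, E]

Answer: [A, B, C, F, G, D, E]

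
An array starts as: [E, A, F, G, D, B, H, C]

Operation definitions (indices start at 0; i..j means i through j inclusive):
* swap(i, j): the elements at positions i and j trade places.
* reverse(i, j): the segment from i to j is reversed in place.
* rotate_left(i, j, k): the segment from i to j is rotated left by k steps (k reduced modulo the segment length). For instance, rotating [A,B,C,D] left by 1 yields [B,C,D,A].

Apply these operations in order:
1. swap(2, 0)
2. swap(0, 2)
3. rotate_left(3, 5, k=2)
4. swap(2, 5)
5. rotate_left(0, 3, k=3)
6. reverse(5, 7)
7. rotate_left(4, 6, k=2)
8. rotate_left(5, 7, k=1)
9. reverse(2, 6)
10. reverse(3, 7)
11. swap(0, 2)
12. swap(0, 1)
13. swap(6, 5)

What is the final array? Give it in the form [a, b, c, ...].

Answer: [E, F, B, G, A, H, D, C]

Derivation:
After 1 (swap(2, 0)): [F, A, E, G, D, B, H, C]
After 2 (swap(0, 2)): [E, A, F, G, D, B, H, C]
After 3 (rotate_left(3, 5, k=2)): [E, A, F, B, G, D, H, C]
After 4 (swap(2, 5)): [E, A, D, B, G, F, H, C]
After 5 (rotate_left(0, 3, k=3)): [B, E, A, D, G, F, H, C]
After 6 (reverse(5, 7)): [B, E, A, D, G, C, H, F]
After 7 (rotate_left(4, 6, k=2)): [B, E, A, D, H, G, C, F]
After 8 (rotate_left(5, 7, k=1)): [B, E, A, D, H, C, F, G]
After 9 (reverse(2, 6)): [B, E, F, C, H, D, A, G]
After 10 (reverse(3, 7)): [B, E, F, G, A, D, H, C]
After 11 (swap(0, 2)): [F, E, B, G, A, D, H, C]
After 12 (swap(0, 1)): [E, F, B, G, A, D, H, C]
After 13 (swap(6, 5)): [E, F, B, G, A, H, D, C]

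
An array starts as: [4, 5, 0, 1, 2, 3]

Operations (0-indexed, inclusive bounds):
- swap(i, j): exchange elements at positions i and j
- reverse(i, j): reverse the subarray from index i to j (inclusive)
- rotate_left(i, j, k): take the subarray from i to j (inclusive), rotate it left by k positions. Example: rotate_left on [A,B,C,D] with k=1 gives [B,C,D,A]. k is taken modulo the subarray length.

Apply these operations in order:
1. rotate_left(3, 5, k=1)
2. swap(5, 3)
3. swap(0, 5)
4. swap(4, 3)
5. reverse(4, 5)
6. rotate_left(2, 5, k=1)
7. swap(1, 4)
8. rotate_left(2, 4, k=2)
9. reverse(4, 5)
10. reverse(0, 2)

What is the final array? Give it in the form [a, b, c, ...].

Answer: [5, 1, 2, 3, 0, 4]

Derivation:
After 1 (rotate_left(3, 5, k=1)): [4, 5, 0, 2, 3, 1]
After 2 (swap(5, 3)): [4, 5, 0, 1, 3, 2]
After 3 (swap(0, 5)): [2, 5, 0, 1, 3, 4]
After 4 (swap(4, 3)): [2, 5, 0, 3, 1, 4]
After 5 (reverse(4, 5)): [2, 5, 0, 3, 4, 1]
After 6 (rotate_left(2, 5, k=1)): [2, 5, 3, 4, 1, 0]
After 7 (swap(1, 4)): [2, 1, 3, 4, 5, 0]
After 8 (rotate_left(2, 4, k=2)): [2, 1, 5, 3, 4, 0]
After 9 (reverse(4, 5)): [2, 1, 5, 3, 0, 4]
After 10 (reverse(0, 2)): [5, 1, 2, 3, 0, 4]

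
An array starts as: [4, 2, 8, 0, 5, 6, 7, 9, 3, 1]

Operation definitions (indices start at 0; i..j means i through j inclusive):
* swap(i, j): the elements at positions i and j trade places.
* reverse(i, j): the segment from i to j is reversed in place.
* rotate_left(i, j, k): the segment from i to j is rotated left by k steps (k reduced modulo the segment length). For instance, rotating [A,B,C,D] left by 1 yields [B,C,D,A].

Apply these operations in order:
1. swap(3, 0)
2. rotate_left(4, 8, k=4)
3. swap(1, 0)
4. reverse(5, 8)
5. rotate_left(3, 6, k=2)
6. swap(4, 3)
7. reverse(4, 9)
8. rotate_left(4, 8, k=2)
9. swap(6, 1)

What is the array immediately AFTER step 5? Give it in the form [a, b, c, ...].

Answer: [2, 0, 8, 9, 7, 4, 3, 6, 5, 1]

Derivation:
After 1 (swap(3, 0)): [0, 2, 8, 4, 5, 6, 7, 9, 3, 1]
After 2 (rotate_left(4, 8, k=4)): [0, 2, 8, 4, 3, 5, 6, 7, 9, 1]
After 3 (swap(1, 0)): [2, 0, 8, 4, 3, 5, 6, 7, 9, 1]
After 4 (reverse(5, 8)): [2, 0, 8, 4, 3, 9, 7, 6, 5, 1]
After 5 (rotate_left(3, 6, k=2)): [2, 0, 8, 9, 7, 4, 3, 6, 5, 1]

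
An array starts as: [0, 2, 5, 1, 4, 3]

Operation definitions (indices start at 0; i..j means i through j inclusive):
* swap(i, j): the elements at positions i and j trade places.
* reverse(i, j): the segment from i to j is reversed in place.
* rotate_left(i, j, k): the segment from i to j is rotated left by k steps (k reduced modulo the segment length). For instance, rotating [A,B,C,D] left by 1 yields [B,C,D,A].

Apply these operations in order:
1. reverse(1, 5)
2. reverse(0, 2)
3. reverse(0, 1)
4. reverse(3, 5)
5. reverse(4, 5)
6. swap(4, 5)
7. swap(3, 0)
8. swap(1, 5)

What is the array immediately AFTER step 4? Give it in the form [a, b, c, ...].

Answer: [3, 4, 0, 2, 5, 1]

Derivation:
After 1 (reverse(1, 5)): [0, 3, 4, 1, 5, 2]
After 2 (reverse(0, 2)): [4, 3, 0, 1, 5, 2]
After 3 (reverse(0, 1)): [3, 4, 0, 1, 5, 2]
After 4 (reverse(3, 5)): [3, 4, 0, 2, 5, 1]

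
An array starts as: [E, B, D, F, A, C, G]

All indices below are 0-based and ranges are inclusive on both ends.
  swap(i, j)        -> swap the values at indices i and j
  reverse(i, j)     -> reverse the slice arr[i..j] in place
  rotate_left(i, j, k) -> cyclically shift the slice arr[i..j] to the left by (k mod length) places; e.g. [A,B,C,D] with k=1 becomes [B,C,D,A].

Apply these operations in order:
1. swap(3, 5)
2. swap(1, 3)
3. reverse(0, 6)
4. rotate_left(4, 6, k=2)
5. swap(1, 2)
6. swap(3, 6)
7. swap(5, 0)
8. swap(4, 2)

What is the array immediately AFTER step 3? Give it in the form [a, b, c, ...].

After 1 (swap(3, 5)): [E, B, D, C, A, F, G]
After 2 (swap(1, 3)): [E, C, D, B, A, F, G]
After 3 (reverse(0, 6)): [G, F, A, B, D, C, E]

Answer: [G, F, A, B, D, C, E]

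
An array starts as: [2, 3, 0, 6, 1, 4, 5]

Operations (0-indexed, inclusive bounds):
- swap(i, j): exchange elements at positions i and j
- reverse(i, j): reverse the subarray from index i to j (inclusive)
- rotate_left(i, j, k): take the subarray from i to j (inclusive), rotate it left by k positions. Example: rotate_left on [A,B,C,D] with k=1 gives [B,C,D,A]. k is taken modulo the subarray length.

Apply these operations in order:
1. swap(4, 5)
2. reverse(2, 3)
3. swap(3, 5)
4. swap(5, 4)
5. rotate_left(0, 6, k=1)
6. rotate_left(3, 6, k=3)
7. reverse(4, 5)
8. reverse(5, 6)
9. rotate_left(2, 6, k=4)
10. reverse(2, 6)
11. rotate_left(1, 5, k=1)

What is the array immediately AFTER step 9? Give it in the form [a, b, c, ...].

Answer: [3, 6, 0, 1, 2, 4, 5]

Derivation:
After 1 (swap(4, 5)): [2, 3, 0, 6, 4, 1, 5]
After 2 (reverse(2, 3)): [2, 3, 6, 0, 4, 1, 5]
After 3 (swap(3, 5)): [2, 3, 6, 1, 4, 0, 5]
After 4 (swap(5, 4)): [2, 3, 6, 1, 0, 4, 5]
After 5 (rotate_left(0, 6, k=1)): [3, 6, 1, 0, 4, 5, 2]
After 6 (rotate_left(3, 6, k=3)): [3, 6, 1, 2, 0, 4, 5]
After 7 (reverse(4, 5)): [3, 6, 1, 2, 4, 0, 5]
After 8 (reverse(5, 6)): [3, 6, 1, 2, 4, 5, 0]
After 9 (rotate_left(2, 6, k=4)): [3, 6, 0, 1, 2, 4, 5]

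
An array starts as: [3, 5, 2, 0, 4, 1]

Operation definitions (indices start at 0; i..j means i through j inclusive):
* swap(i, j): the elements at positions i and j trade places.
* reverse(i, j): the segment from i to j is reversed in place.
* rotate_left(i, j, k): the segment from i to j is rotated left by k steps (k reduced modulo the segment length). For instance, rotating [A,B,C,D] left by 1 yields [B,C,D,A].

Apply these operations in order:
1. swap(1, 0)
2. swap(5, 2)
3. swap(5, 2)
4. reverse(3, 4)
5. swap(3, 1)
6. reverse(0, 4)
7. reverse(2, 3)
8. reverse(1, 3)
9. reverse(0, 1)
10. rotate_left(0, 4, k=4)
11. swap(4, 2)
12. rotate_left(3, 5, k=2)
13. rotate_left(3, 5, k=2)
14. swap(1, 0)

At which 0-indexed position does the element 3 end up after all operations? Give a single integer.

Answer: 2

Derivation:
After 1 (swap(1, 0)): [5, 3, 2, 0, 4, 1]
After 2 (swap(5, 2)): [5, 3, 1, 0, 4, 2]
After 3 (swap(5, 2)): [5, 3, 2, 0, 4, 1]
After 4 (reverse(3, 4)): [5, 3, 2, 4, 0, 1]
After 5 (swap(3, 1)): [5, 4, 2, 3, 0, 1]
After 6 (reverse(0, 4)): [0, 3, 2, 4, 5, 1]
After 7 (reverse(2, 3)): [0, 3, 4, 2, 5, 1]
After 8 (reverse(1, 3)): [0, 2, 4, 3, 5, 1]
After 9 (reverse(0, 1)): [2, 0, 4, 3, 5, 1]
After 10 (rotate_left(0, 4, k=4)): [5, 2, 0, 4, 3, 1]
After 11 (swap(4, 2)): [5, 2, 3, 4, 0, 1]
After 12 (rotate_left(3, 5, k=2)): [5, 2, 3, 1, 4, 0]
After 13 (rotate_left(3, 5, k=2)): [5, 2, 3, 0, 1, 4]
After 14 (swap(1, 0)): [2, 5, 3, 0, 1, 4]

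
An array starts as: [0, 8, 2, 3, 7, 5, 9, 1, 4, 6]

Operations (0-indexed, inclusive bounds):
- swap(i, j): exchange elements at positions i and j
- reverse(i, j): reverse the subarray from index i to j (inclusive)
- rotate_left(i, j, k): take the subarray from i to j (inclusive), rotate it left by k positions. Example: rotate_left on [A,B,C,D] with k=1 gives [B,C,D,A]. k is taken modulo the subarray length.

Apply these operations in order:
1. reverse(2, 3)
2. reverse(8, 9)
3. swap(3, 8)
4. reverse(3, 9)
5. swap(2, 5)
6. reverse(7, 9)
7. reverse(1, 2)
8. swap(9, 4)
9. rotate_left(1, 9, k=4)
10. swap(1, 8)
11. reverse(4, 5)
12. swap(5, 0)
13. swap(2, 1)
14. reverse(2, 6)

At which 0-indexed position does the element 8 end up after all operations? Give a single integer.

Answer: 7

Derivation:
After 1 (reverse(2, 3)): [0, 8, 3, 2, 7, 5, 9, 1, 4, 6]
After 2 (reverse(8, 9)): [0, 8, 3, 2, 7, 5, 9, 1, 6, 4]
After 3 (swap(3, 8)): [0, 8, 3, 6, 7, 5, 9, 1, 2, 4]
After 4 (reverse(3, 9)): [0, 8, 3, 4, 2, 1, 9, 5, 7, 6]
After 5 (swap(2, 5)): [0, 8, 1, 4, 2, 3, 9, 5, 7, 6]
After 6 (reverse(7, 9)): [0, 8, 1, 4, 2, 3, 9, 6, 7, 5]
After 7 (reverse(1, 2)): [0, 1, 8, 4, 2, 3, 9, 6, 7, 5]
After 8 (swap(9, 4)): [0, 1, 8, 4, 5, 3, 9, 6, 7, 2]
After 9 (rotate_left(1, 9, k=4)): [0, 3, 9, 6, 7, 2, 1, 8, 4, 5]
After 10 (swap(1, 8)): [0, 4, 9, 6, 7, 2, 1, 8, 3, 5]
After 11 (reverse(4, 5)): [0, 4, 9, 6, 2, 7, 1, 8, 3, 5]
After 12 (swap(5, 0)): [7, 4, 9, 6, 2, 0, 1, 8, 3, 5]
After 13 (swap(2, 1)): [7, 9, 4, 6, 2, 0, 1, 8, 3, 5]
After 14 (reverse(2, 6)): [7, 9, 1, 0, 2, 6, 4, 8, 3, 5]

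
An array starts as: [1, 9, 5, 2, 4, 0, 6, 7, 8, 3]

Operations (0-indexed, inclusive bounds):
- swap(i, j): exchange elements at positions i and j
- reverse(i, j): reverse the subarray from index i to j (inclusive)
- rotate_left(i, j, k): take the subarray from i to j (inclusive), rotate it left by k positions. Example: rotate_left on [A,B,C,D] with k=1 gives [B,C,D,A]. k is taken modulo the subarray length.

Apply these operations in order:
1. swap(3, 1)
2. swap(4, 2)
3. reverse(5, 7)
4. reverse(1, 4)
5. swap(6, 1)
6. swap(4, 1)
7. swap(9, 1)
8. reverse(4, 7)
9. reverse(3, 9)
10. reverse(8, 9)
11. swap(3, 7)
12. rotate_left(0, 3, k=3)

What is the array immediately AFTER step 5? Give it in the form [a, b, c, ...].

After 1 (swap(3, 1)): [1, 2, 5, 9, 4, 0, 6, 7, 8, 3]
After 2 (swap(4, 2)): [1, 2, 4, 9, 5, 0, 6, 7, 8, 3]
After 3 (reverse(5, 7)): [1, 2, 4, 9, 5, 7, 6, 0, 8, 3]
After 4 (reverse(1, 4)): [1, 5, 9, 4, 2, 7, 6, 0, 8, 3]
After 5 (swap(6, 1)): [1, 6, 9, 4, 2, 7, 5, 0, 8, 3]

Answer: [1, 6, 9, 4, 2, 7, 5, 0, 8, 3]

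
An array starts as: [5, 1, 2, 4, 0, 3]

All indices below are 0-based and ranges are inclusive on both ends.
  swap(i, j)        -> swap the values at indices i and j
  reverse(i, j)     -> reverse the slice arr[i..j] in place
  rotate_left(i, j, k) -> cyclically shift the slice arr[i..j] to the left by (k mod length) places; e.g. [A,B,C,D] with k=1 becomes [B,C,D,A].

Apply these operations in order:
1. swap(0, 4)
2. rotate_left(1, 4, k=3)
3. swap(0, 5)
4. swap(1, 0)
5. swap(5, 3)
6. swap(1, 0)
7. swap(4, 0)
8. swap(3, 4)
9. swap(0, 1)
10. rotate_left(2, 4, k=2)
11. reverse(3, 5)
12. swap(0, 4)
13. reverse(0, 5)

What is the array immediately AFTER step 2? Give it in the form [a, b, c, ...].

After 1 (swap(0, 4)): [0, 1, 2, 4, 5, 3]
After 2 (rotate_left(1, 4, k=3)): [0, 5, 1, 2, 4, 3]

Answer: [0, 5, 1, 2, 4, 3]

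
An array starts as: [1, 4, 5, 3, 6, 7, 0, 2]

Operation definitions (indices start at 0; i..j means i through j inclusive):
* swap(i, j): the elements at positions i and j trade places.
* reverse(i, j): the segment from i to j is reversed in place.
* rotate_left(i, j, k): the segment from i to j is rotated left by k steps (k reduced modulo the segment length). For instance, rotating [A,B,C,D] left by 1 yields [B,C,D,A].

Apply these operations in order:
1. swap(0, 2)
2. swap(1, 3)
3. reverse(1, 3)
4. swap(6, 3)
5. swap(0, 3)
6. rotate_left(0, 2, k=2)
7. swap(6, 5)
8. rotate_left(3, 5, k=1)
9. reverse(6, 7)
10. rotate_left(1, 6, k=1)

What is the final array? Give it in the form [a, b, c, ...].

Answer: [1, 4, 6, 3, 5, 2, 0, 7]

Derivation:
After 1 (swap(0, 2)): [5, 4, 1, 3, 6, 7, 0, 2]
After 2 (swap(1, 3)): [5, 3, 1, 4, 6, 7, 0, 2]
After 3 (reverse(1, 3)): [5, 4, 1, 3, 6, 7, 0, 2]
After 4 (swap(6, 3)): [5, 4, 1, 0, 6, 7, 3, 2]
After 5 (swap(0, 3)): [0, 4, 1, 5, 6, 7, 3, 2]
After 6 (rotate_left(0, 2, k=2)): [1, 0, 4, 5, 6, 7, 3, 2]
After 7 (swap(6, 5)): [1, 0, 4, 5, 6, 3, 7, 2]
After 8 (rotate_left(3, 5, k=1)): [1, 0, 4, 6, 3, 5, 7, 2]
After 9 (reverse(6, 7)): [1, 0, 4, 6, 3, 5, 2, 7]
After 10 (rotate_left(1, 6, k=1)): [1, 4, 6, 3, 5, 2, 0, 7]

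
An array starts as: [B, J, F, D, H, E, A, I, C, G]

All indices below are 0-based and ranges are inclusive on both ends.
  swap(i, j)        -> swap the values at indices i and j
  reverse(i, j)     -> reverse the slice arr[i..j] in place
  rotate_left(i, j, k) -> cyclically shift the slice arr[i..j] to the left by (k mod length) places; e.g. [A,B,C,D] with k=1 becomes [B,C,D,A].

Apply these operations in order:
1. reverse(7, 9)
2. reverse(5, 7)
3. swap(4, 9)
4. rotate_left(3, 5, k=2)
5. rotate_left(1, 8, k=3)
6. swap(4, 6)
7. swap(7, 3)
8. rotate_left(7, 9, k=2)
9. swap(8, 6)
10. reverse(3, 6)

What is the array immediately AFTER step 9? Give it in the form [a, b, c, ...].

Answer: [B, D, I, F, J, C, A, H, E, G]

Derivation:
After 1 (reverse(7, 9)): [B, J, F, D, H, E, A, G, C, I]
After 2 (reverse(5, 7)): [B, J, F, D, H, G, A, E, C, I]
After 3 (swap(4, 9)): [B, J, F, D, I, G, A, E, C, H]
After 4 (rotate_left(3, 5, k=2)): [B, J, F, G, D, I, A, E, C, H]
After 5 (rotate_left(1, 8, k=3)): [B, D, I, A, E, C, J, F, G, H]
After 6 (swap(4, 6)): [B, D, I, A, J, C, E, F, G, H]
After 7 (swap(7, 3)): [B, D, I, F, J, C, E, A, G, H]
After 8 (rotate_left(7, 9, k=2)): [B, D, I, F, J, C, E, H, A, G]
After 9 (swap(8, 6)): [B, D, I, F, J, C, A, H, E, G]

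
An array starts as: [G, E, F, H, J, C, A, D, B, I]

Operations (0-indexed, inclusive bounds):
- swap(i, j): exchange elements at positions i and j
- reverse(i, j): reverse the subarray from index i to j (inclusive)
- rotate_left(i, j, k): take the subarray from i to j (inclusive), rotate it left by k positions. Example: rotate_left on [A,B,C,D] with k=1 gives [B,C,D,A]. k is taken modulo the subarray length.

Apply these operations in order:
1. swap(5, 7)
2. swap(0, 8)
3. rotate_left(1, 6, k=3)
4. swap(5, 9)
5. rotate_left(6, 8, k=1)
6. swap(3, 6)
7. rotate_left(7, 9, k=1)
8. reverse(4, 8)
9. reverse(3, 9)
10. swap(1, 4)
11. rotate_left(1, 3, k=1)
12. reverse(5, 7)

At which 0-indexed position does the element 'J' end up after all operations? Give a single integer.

After 1 (swap(5, 7)): [G, E, F, H, J, D, A, C, B, I]
After 2 (swap(0, 8)): [B, E, F, H, J, D, A, C, G, I]
After 3 (rotate_left(1, 6, k=3)): [B, J, D, A, E, F, H, C, G, I]
After 4 (swap(5, 9)): [B, J, D, A, E, I, H, C, G, F]
After 5 (rotate_left(6, 8, k=1)): [B, J, D, A, E, I, C, G, H, F]
After 6 (swap(3, 6)): [B, J, D, C, E, I, A, G, H, F]
After 7 (rotate_left(7, 9, k=1)): [B, J, D, C, E, I, A, H, F, G]
After 8 (reverse(4, 8)): [B, J, D, C, F, H, A, I, E, G]
After 9 (reverse(3, 9)): [B, J, D, G, E, I, A, H, F, C]
After 10 (swap(1, 4)): [B, E, D, G, J, I, A, H, F, C]
After 11 (rotate_left(1, 3, k=1)): [B, D, G, E, J, I, A, H, F, C]
After 12 (reverse(5, 7)): [B, D, G, E, J, H, A, I, F, C]

Answer: 4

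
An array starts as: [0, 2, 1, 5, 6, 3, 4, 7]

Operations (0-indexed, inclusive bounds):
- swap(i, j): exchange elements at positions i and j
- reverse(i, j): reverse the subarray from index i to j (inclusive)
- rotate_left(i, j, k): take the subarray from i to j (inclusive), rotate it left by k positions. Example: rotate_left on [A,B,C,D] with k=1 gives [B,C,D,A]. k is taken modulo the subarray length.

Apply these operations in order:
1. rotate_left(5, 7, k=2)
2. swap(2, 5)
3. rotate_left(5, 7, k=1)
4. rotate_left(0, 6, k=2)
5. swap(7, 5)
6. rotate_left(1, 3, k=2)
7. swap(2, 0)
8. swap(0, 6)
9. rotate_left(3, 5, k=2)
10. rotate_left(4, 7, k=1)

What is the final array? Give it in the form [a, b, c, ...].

After 1 (rotate_left(5, 7, k=2)): [0, 2, 1, 5, 6, 7, 3, 4]
After 2 (swap(2, 5)): [0, 2, 7, 5, 6, 1, 3, 4]
After 3 (rotate_left(5, 7, k=1)): [0, 2, 7, 5, 6, 3, 4, 1]
After 4 (rotate_left(0, 6, k=2)): [7, 5, 6, 3, 4, 0, 2, 1]
After 5 (swap(7, 5)): [7, 5, 6, 3, 4, 1, 2, 0]
After 6 (rotate_left(1, 3, k=2)): [7, 3, 5, 6, 4, 1, 2, 0]
After 7 (swap(2, 0)): [5, 3, 7, 6, 4, 1, 2, 0]
After 8 (swap(0, 6)): [2, 3, 7, 6, 4, 1, 5, 0]
After 9 (rotate_left(3, 5, k=2)): [2, 3, 7, 1, 6, 4, 5, 0]
After 10 (rotate_left(4, 7, k=1)): [2, 3, 7, 1, 4, 5, 0, 6]

Answer: [2, 3, 7, 1, 4, 5, 0, 6]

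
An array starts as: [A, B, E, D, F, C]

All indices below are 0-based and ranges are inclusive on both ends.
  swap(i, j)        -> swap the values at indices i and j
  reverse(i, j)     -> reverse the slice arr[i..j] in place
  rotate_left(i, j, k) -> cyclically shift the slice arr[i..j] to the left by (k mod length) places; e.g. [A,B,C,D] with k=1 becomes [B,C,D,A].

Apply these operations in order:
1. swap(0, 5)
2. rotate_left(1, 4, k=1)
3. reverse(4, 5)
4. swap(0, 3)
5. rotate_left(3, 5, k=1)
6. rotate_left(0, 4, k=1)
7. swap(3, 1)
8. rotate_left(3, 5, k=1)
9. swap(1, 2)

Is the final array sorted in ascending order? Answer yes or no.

Answer: no

Derivation:
After 1 (swap(0, 5)): [C, B, E, D, F, A]
After 2 (rotate_left(1, 4, k=1)): [C, E, D, F, B, A]
After 3 (reverse(4, 5)): [C, E, D, F, A, B]
After 4 (swap(0, 3)): [F, E, D, C, A, B]
After 5 (rotate_left(3, 5, k=1)): [F, E, D, A, B, C]
After 6 (rotate_left(0, 4, k=1)): [E, D, A, B, F, C]
After 7 (swap(3, 1)): [E, B, A, D, F, C]
After 8 (rotate_left(3, 5, k=1)): [E, B, A, F, C, D]
After 9 (swap(1, 2)): [E, A, B, F, C, D]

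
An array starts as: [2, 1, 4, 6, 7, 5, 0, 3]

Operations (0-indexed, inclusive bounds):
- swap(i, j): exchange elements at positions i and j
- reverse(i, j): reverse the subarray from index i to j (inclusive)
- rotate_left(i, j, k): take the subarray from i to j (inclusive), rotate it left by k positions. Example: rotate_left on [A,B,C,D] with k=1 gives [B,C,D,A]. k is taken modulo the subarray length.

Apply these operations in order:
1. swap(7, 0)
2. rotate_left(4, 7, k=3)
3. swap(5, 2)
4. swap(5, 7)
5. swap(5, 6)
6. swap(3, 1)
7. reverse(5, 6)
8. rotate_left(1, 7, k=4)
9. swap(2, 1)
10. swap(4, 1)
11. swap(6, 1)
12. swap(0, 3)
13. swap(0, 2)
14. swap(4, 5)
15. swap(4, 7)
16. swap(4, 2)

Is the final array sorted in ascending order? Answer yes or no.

After 1 (swap(7, 0)): [3, 1, 4, 6, 7, 5, 0, 2]
After 2 (rotate_left(4, 7, k=3)): [3, 1, 4, 6, 2, 7, 5, 0]
After 3 (swap(5, 2)): [3, 1, 7, 6, 2, 4, 5, 0]
After 4 (swap(5, 7)): [3, 1, 7, 6, 2, 0, 5, 4]
After 5 (swap(5, 6)): [3, 1, 7, 6, 2, 5, 0, 4]
After 6 (swap(3, 1)): [3, 6, 7, 1, 2, 5, 0, 4]
After 7 (reverse(5, 6)): [3, 6, 7, 1, 2, 0, 5, 4]
After 8 (rotate_left(1, 7, k=4)): [3, 0, 5, 4, 6, 7, 1, 2]
After 9 (swap(2, 1)): [3, 5, 0, 4, 6, 7, 1, 2]
After 10 (swap(4, 1)): [3, 6, 0, 4, 5, 7, 1, 2]
After 11 (swap(6, 1)): [3, 1, 0, 4, 5, 7, 6, 2]
After 12 (swap(0, 3)): [4, 1, 0, 3, 5, 7, 6, 2]
After 13 (swap(0, 2)): [0, 1, 4, 3, 5, 7, 6, 2]
After 14 (swap(4, 5)): [0, 1, 4, 3, 7, 5, 6, 2]
After 15 (swap(4, 7)): [0, 1, 4, 3, 2, 5, 6, 7]
After 16 (swap(4, 2)): [0, 1, 2, 3, 4, 5, 6, 7]

Answer: yes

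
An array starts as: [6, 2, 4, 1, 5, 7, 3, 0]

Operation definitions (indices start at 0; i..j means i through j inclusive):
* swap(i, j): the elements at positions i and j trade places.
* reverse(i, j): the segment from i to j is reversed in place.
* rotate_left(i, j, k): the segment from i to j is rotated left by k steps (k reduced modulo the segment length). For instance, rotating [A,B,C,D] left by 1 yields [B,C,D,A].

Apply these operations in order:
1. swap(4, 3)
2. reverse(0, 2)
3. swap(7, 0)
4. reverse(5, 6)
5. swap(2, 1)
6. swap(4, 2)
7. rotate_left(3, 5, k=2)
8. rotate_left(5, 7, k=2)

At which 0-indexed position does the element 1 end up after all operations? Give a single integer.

Answer: 2

Derivation:
After 1 (swap(4, 3)): [6, 2, 4, 5, 1, 7, 3, 0]
After 2 (reverse(0, 2)): [4, 2, 6, 5, 1, 7, 3, 0]
After 3 (swap(7, 0)): [0, 2, 6, 5, 1, 7, 3, 4]
After 4 (reverse(5, 6)): [0, 2, 6, 5, 1, 3, 7, 4]
After 5 (swap(2, 1)): [0, 6, 2, 5, 1, 3, 7, 4]
After 6 (swap(4, 2)): [0, 6, 1, 5, 2, 3, 7, 4]
After 7 (rotate_left(3, 5, k=2)): [0, 6, 1, 3, 5, 2, 7, 4]
After 8 (rotate_left(5, 7, k=2)): [0, 6, 1, 3, 5, 4, 2, 7]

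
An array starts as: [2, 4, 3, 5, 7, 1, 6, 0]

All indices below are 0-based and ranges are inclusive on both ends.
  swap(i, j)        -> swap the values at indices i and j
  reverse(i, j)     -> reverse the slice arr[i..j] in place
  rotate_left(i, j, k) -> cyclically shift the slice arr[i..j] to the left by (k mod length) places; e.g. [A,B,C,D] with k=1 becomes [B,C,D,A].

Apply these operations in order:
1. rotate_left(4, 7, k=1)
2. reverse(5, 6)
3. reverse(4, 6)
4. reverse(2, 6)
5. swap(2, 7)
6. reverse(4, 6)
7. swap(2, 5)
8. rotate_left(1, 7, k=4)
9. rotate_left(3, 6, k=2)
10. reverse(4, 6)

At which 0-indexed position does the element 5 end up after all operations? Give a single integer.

After 1 (rotate_left(4, 7, k=1)): [2, 4, 3, 5, 1, 6, 0, 7]
After 2 (reverse(5, 6)): [2, 4, 3, 5, 1, 0, 6, 7]
After 3 (reverse(4, 6)): [2, 4, 3, 5, 6, 0, 1, 7]
After 4 (reverse(2, 6)): [2, 4, 1, 0, 6, 5, 3, 7]
After 5 (swap(2, 7)): [2, 4, 7, 0, 6, 5, 3, 1]
After 6 (reverse(4, 6)): [2, 4, 7, 0, 3, 5, 6, 1]
After 7 (swap(2, 5)): [2, 4, 5, 0, 3, 7, 6, 1]
After 8 (rotate_left(1, 7, k=4)): [2, 7, 6, 1, 4, 5, 0, 3]
After 9 (rotate_left(3, 6, k=2)): [2, 7, 6, 5, 0, 1, 4, 3]
After 10 (reverse(4, 6)): [2, 7, 6, 5, 4, 1, 0, 3]

Answer: 3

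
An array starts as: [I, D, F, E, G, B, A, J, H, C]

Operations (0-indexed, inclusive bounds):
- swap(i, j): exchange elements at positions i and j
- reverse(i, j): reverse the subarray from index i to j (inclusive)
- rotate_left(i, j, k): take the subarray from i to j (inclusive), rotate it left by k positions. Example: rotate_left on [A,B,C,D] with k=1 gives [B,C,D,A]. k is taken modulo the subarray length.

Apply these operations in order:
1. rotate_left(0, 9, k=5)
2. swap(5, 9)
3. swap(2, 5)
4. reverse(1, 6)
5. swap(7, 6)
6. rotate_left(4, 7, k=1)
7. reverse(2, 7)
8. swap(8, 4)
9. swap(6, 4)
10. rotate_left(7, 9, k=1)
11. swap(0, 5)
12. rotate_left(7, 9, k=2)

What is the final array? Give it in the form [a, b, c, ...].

Answer: [G, D, H, A, C, B, E, J, F, I]

Derivation:
After 1 (rotate_left(0, 9, k=5)): [B, A, J, H, C, I, D, F, E, G]
After 2 (swap(5, 9)): [B, A, J, H, C, G, D, F, E, I]
After 3 (swap(2, 5)): [B, A, G, H, C, J, D, F, E, I]
After 4 (reverse(1, 6)): [B, D, J, C, H, G, A, F, E, I]
After 5 (swap(7, 6)): [B, D, J, C, H, G, F, A, E, I]
After 6 (rotate_left(4, 7, k=1)): [B, D, J, C, G, F, A, H, E, I]
After 7 (reverse(2, 7)): [B, D, H, A, F, G, C, J, E, I]
After 8 (swap(8, 4)): [B, D, H, A, E, G, C, J, F, I]
After 9 (swap(6, 4)): [B, D, H, A, C, G, E, J, F, I]
After 10 (rotate_left(7, 9, k=1)): [B, D, H, A, C, G, E, F, I, J]
After 11 (swap(0, 5)): [G, D, H, A, C, B, E, F, I, J]
After 12 (rotate_left(7, 9, k=2)): [G, D, H, A, C, B, E, J, F, I]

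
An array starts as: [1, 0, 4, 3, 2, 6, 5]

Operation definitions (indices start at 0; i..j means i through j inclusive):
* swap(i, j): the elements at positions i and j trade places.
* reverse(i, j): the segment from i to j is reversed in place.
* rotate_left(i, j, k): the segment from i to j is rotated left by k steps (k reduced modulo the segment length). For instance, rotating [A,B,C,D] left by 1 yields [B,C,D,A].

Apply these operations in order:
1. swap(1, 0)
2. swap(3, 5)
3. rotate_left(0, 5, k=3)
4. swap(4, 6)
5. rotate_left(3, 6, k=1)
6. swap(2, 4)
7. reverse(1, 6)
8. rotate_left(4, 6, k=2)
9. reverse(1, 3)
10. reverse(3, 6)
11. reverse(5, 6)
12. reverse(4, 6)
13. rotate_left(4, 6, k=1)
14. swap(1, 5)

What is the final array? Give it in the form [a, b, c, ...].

After 1 (swap(1, 0)): [0, 1, 4, 3, 2, 6, 5]
After 2 (swap(3, 5)): [0, 1, 4, 6, 2, 3, 5]
After 3 (rotate_left(0, 5, k=3)): [6, 2, 3, 0, 1, 4, 5]
After 4 (swap(4, 6)): [6, 2, 3, 0, 5, 4, 1]
After 5 (rotate_left(3, 6, k=1)): [6, 2, 3, 5, 4, 1, 0]
After 6 (swap(2, 4)): [6, 2, 4, 5, 3, 1, 0]
After 7 (reverse(1, 6)): [6, 0, 1, 3, 5, 4, 2]
After 8 (rotate_left(4, 6, k=2)): [6, 0, 1, 3, 2, 5, 4]
After 9 (reverse(1, 3)): [6, 3, 1, 0, 2, 5, 4]
After 10 (reverse(3, 6)): [6, 3, 1, 4, 5, 2, 0]
After 11 (reverse(5, 6)): [6, 3, 1, 4, 5, 0, 2]
After 12 (reverse(4, 6)): [6, 3, 1, 4, 2, 0, 5]
After 13 (rotate_left(4, 6, k=1)): [6, 3, 1, 4, 0, 5, 2]
After 14 (swap(1, 5)): [6, 5, 1, 4, 0, 3, 2]

Answer: [6, 5, 1, 4, 0, 3, 2]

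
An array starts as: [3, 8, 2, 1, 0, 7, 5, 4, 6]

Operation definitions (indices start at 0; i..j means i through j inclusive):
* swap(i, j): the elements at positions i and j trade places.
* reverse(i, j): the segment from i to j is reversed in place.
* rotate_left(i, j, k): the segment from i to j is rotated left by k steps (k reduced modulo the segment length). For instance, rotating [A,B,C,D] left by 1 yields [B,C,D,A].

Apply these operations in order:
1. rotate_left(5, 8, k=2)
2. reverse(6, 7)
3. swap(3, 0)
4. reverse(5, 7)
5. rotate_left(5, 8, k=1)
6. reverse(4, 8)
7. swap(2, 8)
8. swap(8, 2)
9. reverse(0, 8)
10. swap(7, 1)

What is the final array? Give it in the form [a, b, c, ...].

After 1 (rotate_left(5, 8, k=2)): [3, 8, 2, 1, 0, 4, 6, 7, 5]
After 2 (reverse(6, 7)): [3, 8, 2, 1, 0, 4, 7, 6, 5]
After 3 (swap(3, 0)): [1, 8, 2, 3, 0, 4, 7, 6, 5]
After 4 (reverse(5, 7)): [1, 8, 2, 3, 0, 6, 7, 4, 5]
After 5 (rotate_left(5, 8, k=1)): [1, 8, 2, 3, 0, 7, 4, 5, 6]
After 6 (reverse(4, 8)): [1, 8, 2, 3, 6, 5, 4, 7, 0]
After 7 (swap(2, 8)): [1, 8, 0, 3, 6, 5, 4, 7, 2]
After 8 (swap(8, 2)): [1, 8, 2, 3, 6, 5, 4, 7, 0]
After 9 (reverse(0, 8)): [0, 7, 4, 5, 6, 3, 2, 8, 1]
After 10 (swap(7, 1)): [0, 8, 4, 5, 6, 3, 2, 7, 1]

Answer: [0, 8, 4, 5, 6, 3, 2, 7, 1]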